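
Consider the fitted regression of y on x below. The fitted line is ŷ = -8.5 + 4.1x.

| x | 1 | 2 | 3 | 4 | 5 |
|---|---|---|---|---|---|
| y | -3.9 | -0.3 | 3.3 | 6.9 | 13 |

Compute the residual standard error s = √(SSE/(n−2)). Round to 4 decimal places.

s = 0.9129

x=1: ŷ = -8.5 + 4.1·1 = -4.4; e = -3.9 − (-4.4) = 0.5
x=2: ŷ = -8.5 + 4.1·2 = -0.3; e = -0.3 − (-0.3) = 0
x=3: ŷ = -8.5 + 4.1·3 = 3.8; e = 3.3 − 3.8 = -0.5
x=4: ŷ = -8.5 + 4.1·4 = 7.9; e = 6.9 − 7.9 = -1
x=5: ŷ = -8.5 + 4.1·5 = 12; e = 13 − 12 = 1
SSE = 0.25 + 0 + 0.25 + 1 + 1 = 2.5
s = √(2.5/3) = √0.833333 ≈ 0.9129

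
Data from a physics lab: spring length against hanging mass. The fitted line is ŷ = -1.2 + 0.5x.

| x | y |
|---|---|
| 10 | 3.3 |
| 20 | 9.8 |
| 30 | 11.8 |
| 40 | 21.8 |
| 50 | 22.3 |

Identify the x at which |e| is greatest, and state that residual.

x=10: ŷ = -1.2 + 0.5·10 = 3.8; e = 3.3 − 3.8 = -0.5
x=20: ŷ = -1.2 + 0.5·20 = 8.8; e = 9.8 − 8.8 = 1
x=30: ŷ = -1.2 + 0.5·30 = 13.8; e = 11.8 − 13.8 = -2
x=40: ŷ = -1.2 + 0.5·40 = 18.8; e = 21.8 − 18.8 = 3
x=50: ŷ = -1.2 + 0.5·50 = 23.8; e = 22.3 − 23.8 = -1.5
Largest |e| is 3 at x = 40, residual 3.

x = 40, e = 3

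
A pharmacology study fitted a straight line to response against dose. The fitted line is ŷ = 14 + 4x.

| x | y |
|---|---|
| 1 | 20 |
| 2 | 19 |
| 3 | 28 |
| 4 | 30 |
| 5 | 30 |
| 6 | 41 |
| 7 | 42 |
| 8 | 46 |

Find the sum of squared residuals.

x=1: ŷ = 14 + 4·1 = 18; e = 20 − 18 = 2
x=2: ŷ = 14 + 4·2 = 22; e = 19 − 22 = -3
x=3: ŷ = 14 + 4·3 = 26; e = 28 − 26 = 2
x=4: ŷ = 14 + 4·4 = 30; e = 30 − 30 = 0
x=5: ŷ = 14 + 4·5 = 34; e = 30 − 34 = -4
x=6: ŷ = 14 + 4·6 = 38; e = 41 − 38 = 3
x=7: ŷ = 14 + 4·7 = 42; e = 42 − 42 = 0
x=8: ŷ = 14 + 4·8 = 46; e = 46 − 46 = 0
SSE = 4 + 9 + 4 + 0 + 16 + 9 + 0 + 0 = 42

SSE = 42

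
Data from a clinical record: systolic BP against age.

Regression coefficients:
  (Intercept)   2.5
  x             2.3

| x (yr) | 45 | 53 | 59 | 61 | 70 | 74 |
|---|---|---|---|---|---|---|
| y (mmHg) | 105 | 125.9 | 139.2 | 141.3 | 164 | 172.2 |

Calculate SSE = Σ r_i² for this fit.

x=45: ŷ = 2.5 + 2.3·45 = 106; r = 105 − 106 = -1
x=53: ŷ = 2.5 + 2.3·53 = 124.4; r = 125.9 − 124.4 = 1.5
x=59: ŷ = 2.5 + 2.3·59 = 138.2; r = 139.2 − 138.2 = 1
x=61: ŷ = 2.5 + 2.3·61 = 142.8; r = 141.3 − 142.8 = -1.5
x=70: ŷ = 2.5 + 2.3·70 = 163.5; r = 164 − 163.5 = 0.5
x=74: ŷ = 2.5 + 2.3·74 = 172.7; r = 172.2 − 172.7 = -0.5
SSE = 1 + 2.25 + 1 + 2.25 + 0.25 + 0.25 = 7

SSE = 7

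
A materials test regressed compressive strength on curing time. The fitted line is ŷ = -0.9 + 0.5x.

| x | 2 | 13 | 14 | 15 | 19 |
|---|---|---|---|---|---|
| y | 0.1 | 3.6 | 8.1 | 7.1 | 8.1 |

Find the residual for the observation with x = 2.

e = 0

ŷ = -0.9 + 0.5·2 = 0.1
e = 0.1 − 0.1 = 0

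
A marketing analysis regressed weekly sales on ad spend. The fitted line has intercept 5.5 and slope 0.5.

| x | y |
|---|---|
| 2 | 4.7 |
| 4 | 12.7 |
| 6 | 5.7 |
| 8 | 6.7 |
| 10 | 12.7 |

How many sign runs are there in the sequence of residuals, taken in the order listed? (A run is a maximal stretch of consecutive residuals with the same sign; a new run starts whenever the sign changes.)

4 runs

x=2: ŷ = 5.5 + 0.5·2 = 6.5; e = 4.7 − 6.5 = -1.8
x=4: ŷ = 5.5 + 0.5·4 = 7.5; e = 12.7 − 7.5 = 5.2
x=6: ŷ = 5.5 + 0.5·6 = 8.5; e = 5.7 − 8.5 = -2.8
x=8: ŷ = 5.5 + 0.5·8 = 9.5; e = 6.7 − 9.5 = -2.8
x=10: ŷ = 5.5 + 0.5·10 = 10.5; e = 12.7 − 10.5 = 2.2
Signs: − + − − +
Runs: −×1, +×1, −×2, +×1 → 4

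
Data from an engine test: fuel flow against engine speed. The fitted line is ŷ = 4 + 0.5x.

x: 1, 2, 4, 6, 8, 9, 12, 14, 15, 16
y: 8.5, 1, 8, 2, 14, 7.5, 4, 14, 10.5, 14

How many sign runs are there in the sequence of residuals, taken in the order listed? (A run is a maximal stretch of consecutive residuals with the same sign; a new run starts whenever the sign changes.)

x=1: ŷ = 4 + 0.5·1 = 4.5; e = 8.5 − 4.5 = 4
x=2: ŷ = 4 + 0.5·2 = 5; e = 1 − 5 = -4
x=4: ŷ = 4 + 0.5·4 = 6; e = 8 − 6 = 2
x=6: ŷ = 4 + 0.5·6 = 7; e = 2 − 7 = -5
x=8: ŷ = 4 + 0.5·8 = 8; e = 14 − 8 = 6
x=9: ŷ = 4 + 0.5·9 = 8.5; e = 7.5 − 8.5 = -1
x=12: ŷ = 4 + 0.5·12 = 10; e = 4 − 10 = -6
x=14: ŷ = 4 + 0.5·14 = 11; e = 14 − 11 = 3
x=15: ŷ = 4 + 0.5·15 = 11.5; e = 10.5 − 11.5 = -1
x=16: ŷ = 4 + 0.5·16 = 12; e = 14 − 12 = 2
Signs: + − + − + − − + − +
Runs: +×1, −×1, +×1, −×1, +×1, −×2, +×1, −×1, +×1 → 9

9 runs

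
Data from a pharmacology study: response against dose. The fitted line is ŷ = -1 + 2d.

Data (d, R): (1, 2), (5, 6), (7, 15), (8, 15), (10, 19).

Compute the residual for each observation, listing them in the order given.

1, -3, 2, 0, 0

d=1: ŷ = -1 + 2·1 = 1; e = 2 − 1 = 1
d=5: ŷ = -1 + 2·5 = 9; e = 6 − 9 = -3
d=7: ŷ = -1 + 2·7 = 13; e = 15 − 13 = 2
d=8: ŷ = -1 + 2·8 = 15; e = 15 − 15 = 0
d=10: ŷ = -1 + 2·10 = 19; e = 19 − 19 = 0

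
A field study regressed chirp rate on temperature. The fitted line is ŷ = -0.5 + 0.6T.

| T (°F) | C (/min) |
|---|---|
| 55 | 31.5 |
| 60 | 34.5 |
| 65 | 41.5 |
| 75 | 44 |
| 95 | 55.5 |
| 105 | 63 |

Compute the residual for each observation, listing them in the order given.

T=55: ŷ = -0.5 + 0.6·55 = 32.5; r = 31.5 − 32.5 = -1
T=60: ŷ = -0.5 + 0.6·60 = 35.5; r = 34.5 − 35.5 = -1
T=65: ŷ = -0.5 + 0.6·65 = 38.5; r = 41.5 − 38.5 = 3
T=75: ŷ = -0.5 + 0.6·75 = 44.5; r = 44 − 44.5 = -0.5
T=95: ŷ = -0.5 + 0.6·95 = 56.5; r = 55.5 − 56.5 = -1
T=105: ŷ = -0.5 + 0.6·105 = 62.5; r = 63 − 62.5 = 0.5

-1, -1, 3, -0.5, -1, 0.5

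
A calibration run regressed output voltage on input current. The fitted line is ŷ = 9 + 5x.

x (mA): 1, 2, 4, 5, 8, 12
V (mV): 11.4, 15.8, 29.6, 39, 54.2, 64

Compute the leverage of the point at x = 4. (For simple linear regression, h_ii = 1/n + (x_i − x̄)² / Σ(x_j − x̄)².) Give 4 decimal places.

x̄ = (1 + 2 + 4 + 5 + 8 + 12)/6 = 5.33333
Σ(x − x̄)² = 18.7778 + 11.1111 + 1.77778 + 0.111111 + 7.11111 + 44.4444 = 83.3333
h = 1/6 + (-1.33333)²/83.3333 = 0.166667 + 0.0213333 = 0.1880

h = 0.1880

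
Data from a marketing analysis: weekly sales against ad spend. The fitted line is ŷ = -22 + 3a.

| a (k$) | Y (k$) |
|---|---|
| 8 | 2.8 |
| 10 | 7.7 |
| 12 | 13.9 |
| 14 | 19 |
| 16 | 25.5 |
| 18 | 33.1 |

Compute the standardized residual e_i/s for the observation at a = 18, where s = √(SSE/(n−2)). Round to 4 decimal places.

a=8: ŷ = -22 + 3·8 = 2; e = 2.8 − 2 = 0.8
a=10: ŷ = -22 + 3·10 = 8; e = 7.7 − 8 = -0.3
a=12: ŷ = -22 + 3·12 = 14; e = 13.9 − 14 = -0.1
a=14: ŷ = -22 + 3·14 = 20; e = 19 − 20 = -1
a=16: ŷ = -22 + 3·16 = 26; e = 25.5 − 26 = -0.5
a=18: ŷ = -22 + 3·18 = 32; e = 33.1 − 32 = 1.1
SSE = 0.64 + 0.09 + 0.01 + 1 + 0.25 + 1.21 = 3.2
s = √(3.2/4) = 0.894427
e/s = 1.1 / 0.894427 = 1.2298

1.2298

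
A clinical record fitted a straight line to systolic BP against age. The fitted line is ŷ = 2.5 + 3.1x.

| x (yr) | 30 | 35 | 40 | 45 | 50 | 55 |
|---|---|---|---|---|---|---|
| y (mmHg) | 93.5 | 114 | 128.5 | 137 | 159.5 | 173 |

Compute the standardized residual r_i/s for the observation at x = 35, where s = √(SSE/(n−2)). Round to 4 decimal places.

x=30: ŷ = 2.5 + 3.1·30 = 95.5; r = 93.5 − 95.5 = -2
x=35: ŷ = 2.5 + 3.1·35 = 111; r = 114 − 111 = 3
x=40: ŷ = 2.5 + 3.1·40 = 126.5; r = 128.5 − 126.5 = 2
x=45: ŷ = 2.5 + 3.1·45 = 142; r = 137 − 142 = -5
x=50: ŷ = 2.5 + 3.1·50 = 157.5; r = 159.5 − 157.5 = 2
x=55: ŷ = 2.5 + 3.1·55 = 173; r = 173 − 173 = 0
SSE = 4 + 9 + 4 + 25 + 4 + 0 = 46
s = √(46/4) = 3.39116
r/s = 3 / 3.39116 = 0.8847

0.8847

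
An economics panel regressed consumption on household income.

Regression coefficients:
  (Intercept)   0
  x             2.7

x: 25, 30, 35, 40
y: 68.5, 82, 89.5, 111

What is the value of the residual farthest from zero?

x=25: ŷ = 2.7·25 = 67.5; e = 68.5 − 67.5 = 1
x=30: ŷ = 2.7·30 = 81; e = 82 − 81 = 1
x=35: ŷ = 2.7·35 = 94.5; e = 89.5 − 94.5 = -5
x=40: ŷ = 2.7·40 = 108; e = 111 − 108 = 3
Largest |e| is 5 at x = 35, residual -5.

e = -5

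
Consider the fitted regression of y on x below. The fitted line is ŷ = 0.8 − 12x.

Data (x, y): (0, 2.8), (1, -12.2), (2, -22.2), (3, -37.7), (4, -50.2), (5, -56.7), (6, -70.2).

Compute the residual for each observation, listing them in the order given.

x=0: ŷ = 0.8 − 12·0 = 0.8; e = 2.8 − 0.8 = 2
x=1: ŷ = 0.8 − 12·1 = -11.2; e = -12.2 − (-11.2) = -1
x=2: ŷ = 0.8 − 12·2 = -23.2; e = -22.2 − (-23.2) = 1
x=3: ŷ = 0.8 − 12·3 = -35.2; e = -37.7 − (-35.2) = -2.5
x=4: ŷ = 0.8 − 12·4 = -47.2; e = -50.2 − (-47.2) = -3
x=5: ŷ = 0.8 − 12·5 = -59.2; e = -56.7 − (-59.2) = 2.5
x=6: ŷ = 0.8 − 12·6 = -71.2; e = -70.2 − (-71.2) = 1

2, -1, 1, -2.5, -3, 2.5, 1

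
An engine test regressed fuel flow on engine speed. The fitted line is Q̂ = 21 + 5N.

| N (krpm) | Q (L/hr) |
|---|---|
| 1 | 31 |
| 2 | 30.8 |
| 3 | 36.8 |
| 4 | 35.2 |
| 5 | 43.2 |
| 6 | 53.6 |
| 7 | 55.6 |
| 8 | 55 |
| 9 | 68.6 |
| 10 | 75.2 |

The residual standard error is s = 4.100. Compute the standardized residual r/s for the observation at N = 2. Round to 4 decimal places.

Q̂ = 21 + 5·2 = 31
r = 30.8 − 31 = -0.2
r/s = -0.2 / 4.100 = -0.0488

-0.0488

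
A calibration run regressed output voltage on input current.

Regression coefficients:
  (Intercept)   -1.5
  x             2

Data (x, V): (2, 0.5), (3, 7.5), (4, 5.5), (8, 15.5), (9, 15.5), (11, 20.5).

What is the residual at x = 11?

r = 0

V̂ = -1.5 + 2·11 = 20.5
r = 20.5 − 20.5 = 0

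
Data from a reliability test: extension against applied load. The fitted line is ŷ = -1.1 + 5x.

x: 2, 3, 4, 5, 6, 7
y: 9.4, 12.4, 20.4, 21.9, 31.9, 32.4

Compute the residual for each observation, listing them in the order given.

x=2: ŷ = -1.1 + 5·2 = 8.9; r = 9.4 − 8.9 = 0.5
x=3: ŷ = -1.1 + 5·3 = 13.9; r = 12.4 − 13.9 = -1.5
x=4: ŷ = -1.1 + 5·4 = 18.9; r = 20.4 − 18.9 = 1.5
x=5: ŷ = -1.1 + 5·5 = 23.9; r = 21.9 − 23.9 = -2
x=6: ŷ = -1.1 + 5·6 = 28.9; r = 31.9 − 28.9 = 3
x=7: ŷ = -1.1 + 5·7 = 33.9; r = 32.4 − 33.9 = -1.5

0.5, -1.5, 1.5, -2, 3, -1.5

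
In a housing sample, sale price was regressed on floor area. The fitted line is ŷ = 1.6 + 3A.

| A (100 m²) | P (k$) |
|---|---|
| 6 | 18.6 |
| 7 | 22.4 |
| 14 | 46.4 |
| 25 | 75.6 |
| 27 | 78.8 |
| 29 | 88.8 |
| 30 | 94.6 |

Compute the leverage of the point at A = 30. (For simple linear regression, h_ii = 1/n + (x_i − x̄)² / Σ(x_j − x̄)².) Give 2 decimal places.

Ā = (6 + 7 + 14 + 25 + 27 + 29 + 30)/7 = 19.7143
Σ(A − Ā)² = 188.082 + 161.653 + 32.6531 + 27.9388 + 53.0816 + 86.2245 + 105.796 = 655.429
h = 1/7 + (10.2857)²/655.429 = 0.142857 + 0.161415 = 0.30

h = 0.30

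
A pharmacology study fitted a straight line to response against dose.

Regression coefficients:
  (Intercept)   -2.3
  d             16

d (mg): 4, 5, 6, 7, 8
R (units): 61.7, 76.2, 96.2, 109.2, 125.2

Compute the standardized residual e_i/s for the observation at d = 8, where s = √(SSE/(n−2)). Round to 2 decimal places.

d=4: R̂ = -2.3 + 16·4 = 61.7; e = 61.7 − 61.7 = 0
d=5: R̂ = -2.3 + 16·5 = 77.7; e = 76.2 − 77.7 = -1.5
d=6: R̂ = -2.3 + 16·6 = 93.7; e = 96.2 − 93.7 = 2.5
d=7: R̂ = -2.3 + 16·7 = 109.7; e = 109.2 − 109.7 = -0.5
d=8: R̂ = -2.3 + 16·8 = 125.7; e = 125.2 − 125.7 = -0.5
SSE = 0 + 2.25 + 6.25 + 0.25 + 0.25 = 9
s = √(9/3) = 1.73205
e/s = -0.5 / 1.73205 = -0.29

-0.29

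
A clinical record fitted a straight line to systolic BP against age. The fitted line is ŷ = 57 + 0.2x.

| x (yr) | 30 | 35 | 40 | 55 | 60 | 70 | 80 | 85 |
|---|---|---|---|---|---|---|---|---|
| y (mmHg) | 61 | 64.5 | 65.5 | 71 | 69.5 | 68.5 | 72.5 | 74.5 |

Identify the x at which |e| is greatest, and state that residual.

x = 55, e = 3

x=30: ŷ = 57 + 0.2·30 = 63; e = 61 − 63 = -2
x=35: ŷ = 57 + 0.2·35 = 64; e = 64.5 − 64 = 0.5
x=40: ŷ = 57 + 0.2·40 = 65; e = 65.5 − 65 = 0.5
x=55: ŷ = 57 + 0.2·55 = 68; e = 71 − 68 = 3
x=60: ŷ = 57 + 0.2·60 = 69; e = 69.5 − 69 = 0.5
x=70: ŷ = 57 + 0.2·70 = 71; e = 68.5 − 71 = -2.5
x=80: ŷ = 57 + 0.2·80 = 73; e = 72.5 − 73 = -0.5
x=85: ŷ = 57 + 0.2·85 = 74; e = 74.5 − 74 = 0.5
Largest |e| is 3 at x = 55, residual 3.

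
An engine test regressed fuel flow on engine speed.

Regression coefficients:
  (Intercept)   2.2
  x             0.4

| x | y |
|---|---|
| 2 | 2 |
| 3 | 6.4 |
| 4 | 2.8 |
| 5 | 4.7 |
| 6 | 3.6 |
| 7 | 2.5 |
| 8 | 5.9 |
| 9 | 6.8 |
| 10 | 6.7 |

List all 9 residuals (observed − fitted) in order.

-1, 3, -1, 0.5, -1, -2.5, 0.5, 1, 0.5

x=2: ŷ = 2.2 + 0.4·2 = 3; e = 2 − 3 = -1
x=3: ŷ = 2.2 + 0.4·3 = 3.4; e = 6.4 − 3.4 = 3
x=4: ŷ = 2.2 + 0.4·4 = 3.8; e = 2.8 − 3.8 = -1
x=5: ŷ = 2.2 + 0.4·5 = 4.2; e = 4.7 − 4.2 = 0.5
x=6: ŷ = 2.2 + 0.4·6 = 4.6; e = 3.6 − 4.6 = -1
x=7: ŷ = 2.2 + 0.4·7 = 5; e = 2.5 − 5 = -2.5
x=8: ŷ = 2.2 + 0.4·8 = 5.4; e = 5.9 − 5.4 = 0.5
x=9: ŷ = 2.2 + 0.4·9 = 5.8; e = 6.8 − 5.8 = 1
x=10: ŷ = 2.2 + 0.4·10 = 6.2; e = 6.7 − 6.2 = 0.5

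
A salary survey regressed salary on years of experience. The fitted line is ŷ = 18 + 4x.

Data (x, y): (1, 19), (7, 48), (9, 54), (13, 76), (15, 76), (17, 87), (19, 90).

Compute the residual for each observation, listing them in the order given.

x=1: ŷ = 18 + 4·1 = 22; e = 19 − 22 = -3
x=7: ŷ = 18 + 4·7 = 46; e = 48 − 46 = 2
x=9: ŷ = 18 + 4·9 = 54; e = 54 − 54 = 0
x=13: ŷ = 18 + 4·13 = 70; e = 76 − 70 = 6
x=15: ŷ = 18 + 4·15 = 78; e = 76 − 78 = -2
x=17: ŷ = 18 + 4·17 = 86; e = 87 − 86 = 1
x=19: ŷ = 18 + 4·19 = 94; e = 90 − 94 = -4

-3, 2, 0, 6, -2, 1, -4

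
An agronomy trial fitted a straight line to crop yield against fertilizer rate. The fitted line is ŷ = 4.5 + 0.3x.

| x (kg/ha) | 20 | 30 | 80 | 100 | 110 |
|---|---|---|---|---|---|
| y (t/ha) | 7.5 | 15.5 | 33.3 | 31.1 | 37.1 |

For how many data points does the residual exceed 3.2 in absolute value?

x=20: ŷ = 4.5 + 0.3·20 = 10.5; r = 7.5 − 10.5 = -3
x=30: ŷ = 4.5 + 0.3·30 = 13.5; r = 15.5 − 13.5 = 2
x=80: ŷ = 4.5 + 0.3·80 = 28.5; r = 33.3 − 28.5 = 4.8
x=100: ŷ = 4.5 + 0.3·100 = 34.5; r = 31.1 − 34.5 = -3.4
x=110: ŷ = 4.5 + 0.3·110 = 37.5; r = 37.1 − 37.5 = -0.4
|r| > 3.2: x=80 (|r|=4.8), x=100 (|r|=3.4) → 2

2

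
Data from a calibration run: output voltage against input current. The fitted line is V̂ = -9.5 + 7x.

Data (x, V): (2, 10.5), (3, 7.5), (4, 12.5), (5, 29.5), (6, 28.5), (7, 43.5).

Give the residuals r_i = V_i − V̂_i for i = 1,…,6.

6, -4, -6, 4, -4, 4

x=2: V̂ = -9.5 + 7·2 = 4.5; r = 10.5 − 4.5 = 6
x=3: V̂ = -9.5 + 7·3 = 11.5; r = 7.5 − 11.5 = -4
x=4: V̂ = -9.5 + 7·4 = 18.5; r = 12.5 − 18.5 = -6
x=5: V̂ = -9.5 + 7·5 = 25.5; r = 29.5 − 25.5 = 4
x=6: V̂ = -9.5 + 7·6 = 32.5; r = 28.5 − 32.5 = -4
x=7: V̂ = -9.5 + 7·7 = 39.5; r = 43.5 − 39.5 = 4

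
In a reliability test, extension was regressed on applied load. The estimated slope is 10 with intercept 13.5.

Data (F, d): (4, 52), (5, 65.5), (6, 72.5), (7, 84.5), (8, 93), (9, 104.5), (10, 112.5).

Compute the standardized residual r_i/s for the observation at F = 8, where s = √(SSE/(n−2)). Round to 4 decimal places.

F=4: d̂ = 13.5 + 10·4 = 53.5; r = 52 − 53.5 = -1.5
F=5: d̂ = 13.5 + 10·5 = 63.5; r = 65.5 − 63.5 = 2
F=6: d̂ = 13.5 + 10·6 = 73.5; r = 72.5 − 73.5 = -1
F=7: d̂ = 13.5 + 10·7 = 83.5; r = 84.5 − 83.5 = 1
F=8: d̂ = 13.5 + 10·8 = 93.5; r = 93 − 93.5 = -0.5
F=9: d̂ = 13.5 + 10·9 = 103.5; r = 104.5 − 103.5 = 1
F=10: d̂ = 13.5 + 10·10 = 113.5; r = 112.5 − 113.5 = -1
SSE = 2.25 + 4 + 1 + 1 + 0.25 + 1 + 1 = 10.5
s = √(10.5/5) = 1.44914
r/s = -0.5 / 1.44914 = -0.3450

-0.3450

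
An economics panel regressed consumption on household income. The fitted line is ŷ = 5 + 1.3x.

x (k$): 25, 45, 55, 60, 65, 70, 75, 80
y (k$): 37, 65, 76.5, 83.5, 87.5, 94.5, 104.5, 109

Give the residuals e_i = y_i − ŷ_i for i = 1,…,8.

x=25: ŷ = 5 + 1.3·25 = 37.5; e = 37 − 37.5 = -0.5
x=45: ŷ = 5 + 1.3·45 = 63.5; e = 65 − 63.5 = 1.5
x=55: ŷ = 5 + 1.3·55 = 76.5; e = 76.5 − 76.5 = 0
x=60: ŷ = 5 + 1.3·60 = 83; e = 83.5 − 83 = 0.5
x=65: ŷ = 5 + 1.3·65 = 89.5; e = 87.5 − 89.5 = -2
x=70: ŷ = 5 + 1.3·70 = 96; e = 94.5 − 96 = -1.5
x=75: ŷ = 5 + 1.3·75 = 102.5; e = 104.5 − 102.5 = 2
x=80: ŷ = 5 + 1.3·80 = 109; e = 109 − 109 = 0

-0.5, 1.5, 0, 0.5, -2, -1.5, 2, 0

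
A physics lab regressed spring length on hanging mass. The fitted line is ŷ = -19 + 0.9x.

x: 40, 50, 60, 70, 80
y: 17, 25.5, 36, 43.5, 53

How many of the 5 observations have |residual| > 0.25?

3

x=40: ŷ = -19 + 0.9·40 = 17; r = 17 − 17 = 0
x=50: ŷ = -19 + 0.9·50 = 26; r = 25.5 − 26 = -0.5
x=60: ŷ = -19 + 0.9·60 = 35; r = 36 − 35 = 1
x=70: ŷ = -19 + 0.9·70 = 44; r = 43.5 − 44 = -0.5
x=80: ŷ = -19 + 0.9·80 = 53; r = 53 − 53 = 0
|r| > 0.25: x=50 (|r|=0.5), x=60 (|r|=1), x=70 (|r|=0.5) → 3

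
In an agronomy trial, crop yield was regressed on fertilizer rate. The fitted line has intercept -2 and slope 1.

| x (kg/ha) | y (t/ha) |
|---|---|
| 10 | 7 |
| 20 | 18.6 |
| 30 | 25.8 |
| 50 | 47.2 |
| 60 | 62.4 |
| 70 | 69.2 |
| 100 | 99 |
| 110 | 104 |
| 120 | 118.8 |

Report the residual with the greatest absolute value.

e = 4.4

x=10: ŷ = -2 + 10 = 8; e = 7 − 8 = -1
x=20: ŷ = -2 + 20 = 18; e = 18.6 − 18 = 0.6
x=30: ŷ = -2 + 30 = 28; e = 25.8 − 28 = -2.2
x=50: ŷ = -2 + 50 = 48; e = 47.2 − 48 = -0.8
x=60: ŷ = -2 + 60 = 58; e = 62.4 − 58 = 4.4
x=70: ŷ = -2 + 70 = 68; e = 69.2 − 68 = 1.2
x=100: ŷ = -2 + 100 = 98; e = 99 − 98 = 1
x=110: ŷ = -2 + 110 = 108; e = 104 − 108 = -4
x=120: ŷ = -2 + 120 = 118; e = 118.8 − 118 = 0.8
Largest |e| is 4.4 at x = 60, residual 4.4.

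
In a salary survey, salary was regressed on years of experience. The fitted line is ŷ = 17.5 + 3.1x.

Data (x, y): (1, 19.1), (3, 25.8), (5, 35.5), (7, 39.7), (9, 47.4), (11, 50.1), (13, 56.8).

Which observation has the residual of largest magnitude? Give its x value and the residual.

x = 5, r = 2.5

x=1: ŷ = 17.5 + 3.1·1 = 20.6; r = 19.1 − 20.6 = -1.5
x=3: ŷ = 17.5 + 3.1·3 = 26.8; r = 25.8 − 26.8 = -1
x=5: ŷ = 17.5 + 3.1·5 = 33; r = 35.5 − 33 = 2.5
x=7: ŷ = 17.5 + 3.1·7 = 39.2; r = 39.7 − 39.2 = 0.5
x=9: ŷ = 17.5 + 3.1·9 = 45.4; r = 47.4 − 45.4 = 2
x=11: ŷ = 17.5 + 3.1·11 = 51.6; r = 50.1 − 51.6 = -1.5
x=13: ŷ = 17.5 + 3.1·13 = 57.8; r = 56.8 − 57.8 = -1
Largest |r| is 2.5 at x = 5, residual 2.5.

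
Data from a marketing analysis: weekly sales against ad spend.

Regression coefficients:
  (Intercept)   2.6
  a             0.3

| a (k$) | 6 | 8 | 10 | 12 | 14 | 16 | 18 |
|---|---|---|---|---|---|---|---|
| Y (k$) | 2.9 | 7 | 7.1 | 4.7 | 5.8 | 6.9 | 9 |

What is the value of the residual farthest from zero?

a=6: Ŷ = 2.6 + 0.3·6 = 4.4; e = 2.9 − 4.4 = -1.5
a=8: Ŷ = 2.6 + 0.3·8 = 5; e = 7 − 5 = 2
a=10: Ŷ = 2.6 + 0.3·10 = 5.6; e = 7.1 − 5.6 = 1.5
a=12: Ŷ = 2.6 + 0.3·12 = 6.2; e = 4.7 − 6.2 = -1.5
a=14: Ŷ = 2.6 + 0.3·14 = 6.8; e = 5.8 − 6.8 = -1
a=16: Ŷ = 2.6 + 0.3·16 = 7.4; e = 6.9 − 7.4 = -0.5
a=18: Ŷ = 2.6 + 0.3·18 = 8; e = 9 − 8 = 1
Largest |e| is 2 at a = 8, residual 2.

e = 2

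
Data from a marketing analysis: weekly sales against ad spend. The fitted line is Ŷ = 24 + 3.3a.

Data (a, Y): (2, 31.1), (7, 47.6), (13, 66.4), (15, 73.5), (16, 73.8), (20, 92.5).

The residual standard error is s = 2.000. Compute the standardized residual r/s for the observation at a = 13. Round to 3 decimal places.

-0.250

Ŷ = 24 + 3.3·13 = 66.9
r = 66.4 − 66.9 = -0.5
r/s = -0.5 / 2.000 = -0.250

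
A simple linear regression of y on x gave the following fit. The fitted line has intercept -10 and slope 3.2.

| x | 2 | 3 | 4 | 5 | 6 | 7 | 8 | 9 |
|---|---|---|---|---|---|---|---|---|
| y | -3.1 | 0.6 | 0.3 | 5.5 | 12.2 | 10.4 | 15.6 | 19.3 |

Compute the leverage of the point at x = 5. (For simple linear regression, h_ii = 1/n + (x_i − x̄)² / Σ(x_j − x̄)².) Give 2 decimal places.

h = 0.13

x̄ = (2 + 3 + 4 + 5 + 6 + 7 + 8 + 9)/8 = 5.5
Σ(x − x̄)² = 12.25 + 6.25 + 2.25 + 0.25 + 0.25 + 2.25 + 6.25 + 12.25 = 42
h = 1/8 + (-0.5)²/42 = 0.125 + 0.00595238 = 0.13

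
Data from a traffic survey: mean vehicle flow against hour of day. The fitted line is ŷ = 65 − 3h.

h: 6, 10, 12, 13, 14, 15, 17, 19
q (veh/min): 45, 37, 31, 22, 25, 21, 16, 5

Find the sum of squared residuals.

SSE = 46

h=6: ŷ = 65 − 3·6 = 47; e = 45 − 47 = -2
h=10: ŷ = 65 − 3·10 = 35; e = 37 − 35 = 2
h=12: ŷ = 65 − 3·12 = 29; e = 31 − 29 = 2
h=13: ŷ = 65 − 3·13 = 26; e = 22 − 26 = -4
h=14: ŷ = 65 − 3·14 = 23; e = 25 − 23 = 2
h=15: ŷ = 65 − 3·15 = 20; e = 21 − 20 = 1
h=17: ŷ = 65 − 3·17 = 14; e = 16 − 14 = 2
h=19: ŷ = 65 − 3·19 = 8; e = 5 − 8 = -3
SSE = 4 + 4 + 4 + 16 + 4 + 1 + 4 + 9 = 46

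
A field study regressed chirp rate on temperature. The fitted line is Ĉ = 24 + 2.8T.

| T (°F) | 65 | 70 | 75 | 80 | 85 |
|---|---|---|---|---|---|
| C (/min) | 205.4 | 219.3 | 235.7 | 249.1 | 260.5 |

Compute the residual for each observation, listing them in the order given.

-0.6, -0.7, 1.7, 1.1, -1.5

T=65: Ĉ = 24 + 2.8·65 = 206; r = 205.4 − 206 = -0.6
T=70: Ĉ = 24 + 2.8·70 = 220; r = 219.3 − 220 = -0.7
T=75: Ĉ = 24 + 2.8·75 = 234; r = 235.7 − 234 = 1.7
T=80: Ĉ = 24 + 2.8·80 = 248; r = 249.1 − 248 = 1.1
T=85: Ĉ = 24 + 2.8·85 = 262; r = 260.5 − 262 = -1.5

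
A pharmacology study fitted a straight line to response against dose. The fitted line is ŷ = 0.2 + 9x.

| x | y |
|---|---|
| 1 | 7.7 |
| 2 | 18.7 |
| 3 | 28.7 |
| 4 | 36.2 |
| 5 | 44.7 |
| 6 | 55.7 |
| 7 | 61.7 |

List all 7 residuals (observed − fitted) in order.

x=1: ŷ = 0.2 + 9·1 = 9.2; r = 7.7 − 9.2 = -1.5
x=2: ŷ = 0.2 + 9·2 = 18.2; r = 18.7 − 18.2 = 0.5
x=3: ŷ = 0.2 + 9·3 = 27.2; r = 28.7 − 27.2 = 1.5
x=4: ŷ = 0.2 + 9·4 = 36.2; r = 36.2 − 36.2 = 0
x=5: ŷ = 0.2 + 9·5 = 45.2; r = 44.7 − 45.2 = -0.5
x=6: ŷ = 0.2 + 9·6 = 54.2; r = 55.7 − 54.2 = 1.5
x=7: ŷ = 0.2 + 9·7 = 63.2; r = 61.7 − 63.2 = -1.5

-1.5, 0.5, 1.5, 0, -0.5, 1.5, -1.5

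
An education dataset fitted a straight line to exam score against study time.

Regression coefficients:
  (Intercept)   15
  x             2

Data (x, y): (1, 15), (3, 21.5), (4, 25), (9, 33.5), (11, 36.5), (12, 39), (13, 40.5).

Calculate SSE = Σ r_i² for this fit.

SSE = 9

x=1: ŷ = 15 + 2·1 = 17; r = 15 − 17 = -2
x=3: ŷ = 15 + 2·3 = 21; r = 21.5 − 21 = 0.5
x=4: ŷ = 15 + 2·4 = 23; r = 25 − 23 = 2
x=9: ŷ = 15 + 2·9 = 33; r = 33.5 − 33 = 0.5
x=11: ŷ = 15 + 2·11 = 37; r = 36.5 − 37 = -0.5
x=12: ŷ = 15 + 2·12 = 39; r = 39 − 39 = 0
x=13: ŷ = 15 + 2·13 = 41; r = 40.5 − 41 = -0.5
SSE = 4 + 0.25 + 4 + 0.25 + 0.25 + 0 + 0.25 = 9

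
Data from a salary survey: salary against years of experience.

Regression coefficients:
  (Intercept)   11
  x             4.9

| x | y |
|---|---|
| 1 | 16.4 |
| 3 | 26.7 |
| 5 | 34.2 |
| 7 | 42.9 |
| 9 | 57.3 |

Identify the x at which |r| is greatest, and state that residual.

x=1: ŷ = 11 + 4.9·1 = 15.9; r = 16.4 − 15.9 = 0.5
x=3: ŷ = 11 + 4.9·3 = 25.7; r = 26.7 − 25.7 = 1
x=5: ŷ = 11 + 4.9·5 = 35.5; r = 34.2 − 35.5 = -1.3
x=7: ŷ = 11 + 4.9·7 = 45.3; r = 42.9 − 45.3 = -2.4
x=9: ŷ = 11 + 4.9·9 = 55.1; r = 57.3 − 55.1 = 2.2
Largest |r| is 2.4 at x = 7, residual -2.4.

x = 7, r = -2.4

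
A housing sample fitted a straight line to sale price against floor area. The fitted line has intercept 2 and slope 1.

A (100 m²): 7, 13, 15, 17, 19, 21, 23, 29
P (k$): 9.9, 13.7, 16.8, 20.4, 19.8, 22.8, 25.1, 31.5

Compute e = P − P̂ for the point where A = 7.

P̂ = 2 + 7 = 9
e = 9.9 − 9 = 0.9

e = 0.9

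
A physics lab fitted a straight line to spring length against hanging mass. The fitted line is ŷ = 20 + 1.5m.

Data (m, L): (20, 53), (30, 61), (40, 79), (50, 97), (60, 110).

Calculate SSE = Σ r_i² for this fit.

SSE = 30

m=20: ŷ = 20 + 1.5·20 = 50; r = 53 − 50 = 3
m=30: ŷ = 20 + 1.5·30 = 65; r = 61 − 65 = -4
m=40: ŷ = 20 + 1.5·40 = 80; r = 79 − 80 = -1
m=50: ŷ = 20 + 1.5·50 = 95; r = 97 − 95 = 2
m=60: ŷ = 20 + 1.5·60 = 110; r = 110 − 110 = 0
SSE = 9 + 16 + 1 + 4 + 0 = 30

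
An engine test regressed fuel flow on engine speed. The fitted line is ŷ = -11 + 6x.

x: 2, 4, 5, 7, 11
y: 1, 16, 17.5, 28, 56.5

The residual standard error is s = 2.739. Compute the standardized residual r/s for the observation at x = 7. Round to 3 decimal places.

-1.095

ŷ = -11 + 6·7 = 31
r = 28 − 31 = -3
r/s = -3 / 2.739 = -1.095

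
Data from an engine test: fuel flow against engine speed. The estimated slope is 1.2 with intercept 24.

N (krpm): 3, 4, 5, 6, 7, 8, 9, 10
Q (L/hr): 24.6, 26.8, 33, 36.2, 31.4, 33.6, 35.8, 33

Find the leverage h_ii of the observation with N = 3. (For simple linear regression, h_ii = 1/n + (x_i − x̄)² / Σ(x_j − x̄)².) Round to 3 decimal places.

h = 0.417

N̄ = (3 + 4 + 5 + 6 + 7 + 8 + 9 + 10)/8 = 6.5
Σ(N − N̄)² = 12.25 + 6.25 + 2.25 + 0.25 + 0.25 + 2.25 + 6.25 + 12.25 = 42
h = 1/8 + (-3.5)²/42 = 0.125 + 0.291667 = 0.417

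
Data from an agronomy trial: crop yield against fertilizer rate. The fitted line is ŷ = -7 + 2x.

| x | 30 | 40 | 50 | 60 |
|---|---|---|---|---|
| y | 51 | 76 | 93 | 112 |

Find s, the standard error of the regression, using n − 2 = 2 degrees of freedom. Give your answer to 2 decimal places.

s = 2.65

x=30: ŷ = -7 + 2·30 = 53; r = 51 − 53 = -2
x=40: ŷ = -7 + 2·40 = 73; r = 76 − 73 = 3
x=50: ŷ = -7 + 2·50 = 93; r = 93 − 93 = 0
x=60: ŷ = -7 + 2·60 = 113; r = 112 − 113 = -1
SSE = 4 + 9 + 0 + 1 = 14
s = √(14/2) = √7 ≈ 2.65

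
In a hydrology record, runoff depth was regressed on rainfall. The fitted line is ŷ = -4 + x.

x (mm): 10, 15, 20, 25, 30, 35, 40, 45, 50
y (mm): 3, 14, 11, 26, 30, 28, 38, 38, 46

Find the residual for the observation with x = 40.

e = 2

ŷ = -4 + 40 = 36
e = 38 − 36 = 2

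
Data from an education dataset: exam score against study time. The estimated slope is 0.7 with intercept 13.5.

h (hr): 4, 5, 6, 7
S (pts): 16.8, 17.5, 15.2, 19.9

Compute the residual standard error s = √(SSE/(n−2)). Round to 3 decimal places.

h=4: Ŝ = 13.5 + 0.7·4 = 16.3; e = 16.8 − 16.3 = 0.5
h=5: Ŝ = 13.5 + 0.7·5 = 17; e = 17.5 − 17 = 0.5
h=6: Ŝ = 13.5 + 0.7·6 = 17.7; e = 15.2 − 17.7 = -2.5
h=7: Ŝ = 13.5 + 0.7·7 = 18.4; e = 19.9 − 18.4 = 1.5
SSE = 0.25 + 0.25 + 6.25 + 2.25 = 9
s = √(9/2) = √4.5 ≈ 2.121

s = 2.121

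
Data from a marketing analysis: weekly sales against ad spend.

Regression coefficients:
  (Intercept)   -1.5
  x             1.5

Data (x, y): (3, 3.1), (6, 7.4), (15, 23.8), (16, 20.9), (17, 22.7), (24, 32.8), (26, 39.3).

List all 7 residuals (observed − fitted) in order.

0.1, -0.1, 2.8, -1.6, -1.3, -1.7, 1.8

x=3: ŷ = -1.5 + 1.5·3 = 3; e = 3.1 − 3 = 0.1
x=6: ŷ = -1.5 + 1.5·6 = 7.5; e = 7.4 − 7.5 = -0.1
x=15: ŷ = -1.5 + 1.5·15 = 21; e = 23.8 − 21 = 2.8
x=16: ŷ = -1.5 + 1.5·16 = 22.5; e = 20.9 − 22.5 = -1.6
x=17: ŷ = -1.5 + 1.5·17 = 24; e = 22.7 − 24 = -1.3
x=24: ŷ = -1.5 + 1.5·24 = 34.5; e = 32.8 − 34.5 = -1.7
x=26: ŷ = -1.5 + 1.5·26 = 37.5; e = 39.3 − 37.5 = 1.8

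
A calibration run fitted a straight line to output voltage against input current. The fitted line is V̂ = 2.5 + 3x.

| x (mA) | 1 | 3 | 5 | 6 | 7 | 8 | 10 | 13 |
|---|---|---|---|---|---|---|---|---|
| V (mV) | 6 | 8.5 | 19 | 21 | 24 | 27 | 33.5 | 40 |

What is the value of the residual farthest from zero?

r = -3

x=1: V̂ = 2.5 + 3·1 = 5.5; r = 6 − 5.5 = 0.5
x=3: V̂ = 2.5 + 3·3 = 11.5; r = 8.5 − 11.5 = -3
x=5: V̂ = 2.5 + 3·5 = 17.5; r = 19 − 17.5 = 1.5
x=6: V̂ = 2.5 + 3·6 = 20.5; r = 21 − 20.5 = 0.5
x=7: V̂ = 2.5 + 3·7 = 23.5; r = 24 − 23.5 = 0.5
x=8: V̂ = 2.5 + 3·8 = 26.5; r = 27 − 26.5 = 0.5
x=10: V̂ = 2.5 + 3·10 = 32.5; r = 33.5 − 32.5 = 1
x=13: V̂ = 2.5 + 3·13 = 41.5; r = 40 − 41.5 = -1.5
Largest |r| is 3 at x = 3, residual -3.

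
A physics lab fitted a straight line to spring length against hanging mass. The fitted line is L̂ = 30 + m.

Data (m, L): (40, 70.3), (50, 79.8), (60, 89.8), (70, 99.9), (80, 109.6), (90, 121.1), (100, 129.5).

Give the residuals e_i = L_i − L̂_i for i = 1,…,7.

0.3, -0.2, -0.2, -0.1, -0.4, 1.1, -0.5

m=40: L̂ = 30 + 40 = 70; e = 70.3 − 70 = 0.3
m=50: L̂ = 30 + 50 = 80; e = 79.8 − 80 = -0.2
m=60: L̂ = 30 + 60 = 90; e = 89.8 − 90 = -0.2
m=70: L̂ = 30 + 70 = 100; e = 99.9 − 100 = -0.1
m=80: L̂ = 30 + 80 = 110; e = 109.6 − 110 = -0.4
m=90: L̂ = 30 + 90 = 120; e = 121.1 − 120 = 1.1
m=100: L̂ = 30 + 100 = 130; e = 129.5 − 130 = -0.5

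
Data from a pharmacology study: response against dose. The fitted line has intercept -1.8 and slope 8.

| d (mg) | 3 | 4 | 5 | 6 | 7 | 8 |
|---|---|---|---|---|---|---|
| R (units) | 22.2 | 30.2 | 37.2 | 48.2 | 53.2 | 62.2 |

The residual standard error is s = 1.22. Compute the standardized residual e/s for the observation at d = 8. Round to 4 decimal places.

R̂ = -1.8 + 8·8 = 62.2
e = 62.2 − 62.2 = 0
e/s = 0 / 1.22 = 0.0000

0.0000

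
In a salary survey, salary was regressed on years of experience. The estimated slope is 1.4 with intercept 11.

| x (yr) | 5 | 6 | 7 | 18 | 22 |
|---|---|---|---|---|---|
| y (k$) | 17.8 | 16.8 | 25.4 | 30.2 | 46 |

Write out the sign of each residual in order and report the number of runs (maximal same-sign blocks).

4 runs

x=5: ŷ = 11 + 1.4·5 = 18; r = 17.8 − 18 = -0.2
x=6: ŷ = 11 + 1.4·6 = 19.4; r = 16.8 − 19.4 = -2.6
x=7: ŷ = 11 + 1.4·7 = 20.8; r = 25.4 − 20.8 = 4.6
x=18: ŷ = 11 + 1.4·18 = 36.2; r = 30.2 − 36.2 = -6
x=22: ŷ = 11 + 1.4·22 = 41.8; r = 46 − 41.8 = 4.2
Signs: − − + − +
Runs: −×2, +×1, −×1, +×1 → 4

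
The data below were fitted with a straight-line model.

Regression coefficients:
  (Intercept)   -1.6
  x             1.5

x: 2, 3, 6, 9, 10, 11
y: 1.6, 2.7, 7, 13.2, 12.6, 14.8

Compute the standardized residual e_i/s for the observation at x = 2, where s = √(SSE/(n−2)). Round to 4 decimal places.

0.2490

x=2: ŷ = -1.6 + 1.5·2 = 1.4; e = 1.6 − 1.4 = 0.2
x=3: ŷ = -1.6 + 1.5·3 = 2.9; e = 2.7 − 2.9 = -0.2
x=6: ŷ = -1.6 + 1.5·6 = 7.4; e = 7 − 7.4 = -0.4
x=9: ŷ = -1.6 + 1.5·9 = 11.9; e = 13.2 − 11.9 = 1.3
x=10: ŷ = -1.6 + 1.5·10 = 13.4; e = 12.6 − 13.4 = -0.8
x=11: ŷ = -1.6 + 1.5·11 = 14.9; e = 14.8 − 14.9 = -0.1
SSE = 0.04 + 0.04 + 0.16 + 1.69 + 0.64 + 0.01 = 2.58
s = √(2.58/4) = 0.803119
e/s = 0.2 / 0.803119 = 0.2490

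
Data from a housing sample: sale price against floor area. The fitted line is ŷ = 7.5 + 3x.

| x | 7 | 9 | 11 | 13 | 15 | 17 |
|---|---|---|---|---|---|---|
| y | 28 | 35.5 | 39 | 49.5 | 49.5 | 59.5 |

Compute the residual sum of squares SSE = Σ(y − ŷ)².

SSE = 22.5

x=7: ŷ = 7.5 + 3·7 = 28.5; e = 28 − 28.5 = -0.5
x=9: ŷ = 7.5 + 3·9 = 34.5; e = 35.5 − 34.5 = 1
x=11: ŷ = 7.5 + 3·11 = 40.5; e = 39 − 40.5 = -1.5
x=13: ŷ = 7.5 + 3·13 = 46.5; e = 49.5 − 46.5 = 3
x=15: ŷ = 7.5 + 3·15 = 52.5; e = 49.5 − 52.5 = -3
x=17: ŷ = 7.5 + 3·17 = 58.5; e = 59.5 − 58.5 = 1
SSE = 0.25 + 1 + 2.25 + 9 + 9 + 1 = 22.5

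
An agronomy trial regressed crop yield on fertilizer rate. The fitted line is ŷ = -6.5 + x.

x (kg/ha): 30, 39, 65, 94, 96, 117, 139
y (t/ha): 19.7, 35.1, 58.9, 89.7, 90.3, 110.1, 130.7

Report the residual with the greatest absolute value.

x=30: ŷ = -6.5 + 30 = 23.5; r = 19.7 − 23.5 = -3.8
x=39: ŷ = -6.5 + 39 = 32.5; r = 35.1 − 32.5 = 2.6
x=65: ŷ = -6.5 + 65 = 58.5; r = 58.9 − 58.5 = 0.4
x=94: ŷ = -6.5 + 94 = 87.5; r = 89.7 − 87.5 = 2.2
x=96: ŷ = -6.5 + 96 = 89.5; r = 90.3 − 89.5 = 0.8
x=117: ŷ = -6.5 + 117 = 110.5; r = 110.1 − 110.5 = -0.4
x=139: ŷ = -6.5 + 139 = 132.5; r = 130.7 − 132.5 = -1.8
Largest |r| is 3.8 at x = 30, residual -3.8.

r = -3.8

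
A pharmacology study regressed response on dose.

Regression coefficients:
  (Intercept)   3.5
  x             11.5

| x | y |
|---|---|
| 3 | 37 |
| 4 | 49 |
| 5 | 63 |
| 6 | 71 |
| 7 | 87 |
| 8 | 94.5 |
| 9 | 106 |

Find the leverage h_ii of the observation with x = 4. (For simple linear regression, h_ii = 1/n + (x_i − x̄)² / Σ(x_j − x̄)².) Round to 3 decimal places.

h = 0.286

x̄ = (3 + 4 + 5 + 6 + 7 + 8 + 9)/7 = 6
Σ(x − x̄)² = 9 + 4 + 1 + 0 + 1 + 4 + 9 = 28
h = 1/7 + (-2)²/28 = 0.142857 + 0.142857 = 0.286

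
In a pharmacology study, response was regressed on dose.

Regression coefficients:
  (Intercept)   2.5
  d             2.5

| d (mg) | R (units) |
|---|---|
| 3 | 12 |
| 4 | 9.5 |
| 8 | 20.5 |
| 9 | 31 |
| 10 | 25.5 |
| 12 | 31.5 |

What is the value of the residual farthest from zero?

d=3: R̂ = 2.5 + 2.5·3 = 10; e = 12 − 10 = 2
d=4: R̂ = 2.5 + 2.5·4 = 12.5; e = 9.5 − 12.5 = -3
d=8: R̂ = 2.5 + 2.5·8 = 22.5; e = 20.5 − 22.5 = -2
d=9: R̂ = 2.5 + 2.5·9 = 25; e = 31 − 25 = 6
d=10: R̂ = 2.5 + 2.5·10 = 27.5; e = 25.5 − 27.5 = -2
d=12: R̂ = 2.5 + 2.5·12 = 32.5; e = 31.5 − 32.5 = -1
Largest |e| is 6 at d = 9, residual 6.

e = 6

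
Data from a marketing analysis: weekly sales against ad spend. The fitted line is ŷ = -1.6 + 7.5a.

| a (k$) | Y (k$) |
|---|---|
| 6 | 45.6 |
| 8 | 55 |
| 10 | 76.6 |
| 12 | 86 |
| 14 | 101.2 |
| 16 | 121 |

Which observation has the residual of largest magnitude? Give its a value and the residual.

a = 8, e = -3.4

a=6: ŷ = -1.6 + 7.5·6 = 43.4; e = 45.6 − 43.4 = 2.2
a=8: ŷ = -1.6 + 7.5·8 = 58.4; e = 55 − 58.4 = -3.4
a=10: ŷ = -1.6 + 7.5·10 = 73.4; e = 76.6 − 73.4 = 3.2
a=12: ŷ = -1.6 + 7.5·12 = 88.4; e = 86 − 88.4 = -2.4
a=14: ŷ = -1.6 + 7.5·14 = 103.4; e = 101.2 − 103.4 = -2.2
a=16: ŷ = -1.6 + 7.5·16 = 118.4; e = 121 − 118.4 = 2.6
Largest |e| is 3.4 at a = 8, residual -3.4.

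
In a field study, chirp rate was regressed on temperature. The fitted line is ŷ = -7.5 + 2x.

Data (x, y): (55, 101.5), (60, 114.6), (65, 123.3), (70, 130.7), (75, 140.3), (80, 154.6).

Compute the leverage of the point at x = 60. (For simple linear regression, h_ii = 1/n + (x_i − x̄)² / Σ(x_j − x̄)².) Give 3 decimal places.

h = 0.295

x̄ = (55 + 60 + 65 + 70 + 75 + 80)/6 = 67.5
Σ(x − x̄)² = 156.25 + 56.25 + 6.25 + 6.25 + 56.25 + 156.25 = 437.5
h = 1/6 + (-7.5)²/437.5 = 0.166667 + 0.128571 = 0.295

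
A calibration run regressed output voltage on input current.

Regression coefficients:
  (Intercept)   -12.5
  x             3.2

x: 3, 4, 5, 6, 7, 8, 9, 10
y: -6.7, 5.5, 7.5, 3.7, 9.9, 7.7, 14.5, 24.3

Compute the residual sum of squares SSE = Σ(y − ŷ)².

x=3: ŷ = -12.5 + 3.2·3 = -2.9; e = -6.7 − (-2.9) = -3.8
x=4: ŷ = -12.5 + 3.2·4 = 0.3; e = 5.5 − 0.3 = 5.2
x=5: ŷ = -12.5 + 3.2·5 = 3.5; e = 7.5 − 3.5 = 4
x=6: ŷ = -12.5 + 3.2·6 = 6.7; e = 3.7 − 6.7 = -3
x=7: ŷ = -12.5 + 3.2·7 = 9.9; e = 9.9 − 9.9 = 0
x=8: ŷ = -12.5 + 3.2·8 = 13.1; e = 7.7 − 13.1 = -5.4
x=9: ŷ = -12.5 + 3.2·9 = 16.3; e = 14.5 − 16.3 = -1.8
x=10: ŷ = -12.5 + 3.2·10 = 19.5; e = 24.3 − 19.5 = 4.8
SSE = 14.44 + 27.04 + 16 + 9 + 0 + 29.16 + 3.24 + 23.04 = 121.92

SSE = 121.92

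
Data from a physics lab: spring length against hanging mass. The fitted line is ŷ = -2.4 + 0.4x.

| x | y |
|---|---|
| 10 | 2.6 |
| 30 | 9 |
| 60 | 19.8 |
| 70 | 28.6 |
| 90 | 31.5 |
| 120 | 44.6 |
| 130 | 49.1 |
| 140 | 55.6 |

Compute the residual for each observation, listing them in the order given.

1, -0.6, -1.8, 3, -2.1, -1, -0.5, 2

x=10: ŷ = -2.4 + 0.4·10 = 1.6; e = 2.6 − 1.6 = 1
x=30: ŷ = -2.4 + 0.4·30 = 9.6; e = 9 − 9.6 = -0.6
x=60: ŷ = -2.4 + 0.4·60 = 21.6; e = 19.8 − 21.6 = -1.8
x=70: ŷ = -2.4 + 0.4·70 = 25.6; e = 28.6 − 25.6 = 3
x=90: ŷ = -2.4 + 0.4·90 = 33.6; e = 31.5 − 33.6 = -2.1
x=120: ŷ = -2.4 + 0.4·120 = 45.6; e = 44.6 − 45.6 = -1
x=130: ŷ = -2.4 + 0.4·130 = 49.6; e = 49.1 − 49.6 = -0.5
x=140: ŷ = -2.4 + 0.4·140 = 53.6; e = 55.6 − 53.6 = 2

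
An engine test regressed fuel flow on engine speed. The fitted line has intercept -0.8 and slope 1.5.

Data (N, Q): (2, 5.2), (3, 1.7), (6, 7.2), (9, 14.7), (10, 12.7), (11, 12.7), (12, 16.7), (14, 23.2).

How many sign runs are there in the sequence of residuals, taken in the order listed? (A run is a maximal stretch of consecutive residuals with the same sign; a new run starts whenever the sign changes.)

5 runs

N=2: ŷ = -0.8 + 1.5·2 = 2.2; e = 5.2 − 2.2 = 3
N=3: ŷ = -0.8 + 1.5·3 = 3.7; e = 1.7 − 3.7 = -2
N=6: ŷ = -0.8 + 1.5·6 = 8.2; e = 7.2 − 8.2 = -1
N=9: ŷ = -0.8 + 1.5·9 = 12.7; e = 14.7 − 12.7 = 2
N=10: ŷ = -0.8 + 1.5·10 = 14.2; e = 12.7 − 14.2 = -1.5
N=11: ŷ = -0.8 + 1.5·11 = 15.7; e = 12.7 − 15.7 = -3
N=12: ŷ = -0.8 + 1.5·12 = 17.2; e = 16.7 − 17.2 = -0.5
N=14: ŷ = -0.8 + 1.5·14 = 20.2; e = 23.2 − 20.2 = 3
Signs: + − − + − − − +
Runs: +×1, −×2, +×1, −×3, +×1 → 5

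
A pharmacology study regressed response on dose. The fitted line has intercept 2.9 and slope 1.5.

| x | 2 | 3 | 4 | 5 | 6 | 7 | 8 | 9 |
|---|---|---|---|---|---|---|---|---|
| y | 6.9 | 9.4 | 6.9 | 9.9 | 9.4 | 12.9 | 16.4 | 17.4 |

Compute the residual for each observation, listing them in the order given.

x=2: ŷ = 2.9 + 1.5·2 = 5.9; e = 6.9 − 5.9 = 1
x=3: ŷ = 2.9 + 1.5·3 = 7.4; e = 9.4 − 7.4 = 2
x=4: ŷ = 2.9 + 1.5·4 = 8.9; e = 6.9 − 8.9 = -2
x=5: ŷ = 2.9 + 1.5·5 = 10.4; e = 9.9 − 10.4 = -0.5
x=6: ŷ = 2.9 + 1.5·6 = 11.9; e = 9.4 − 11.9 = -2.5
x=7: ŷ = 2.9 + 1.5·7 = 13.4; e = 12.9 − 13.4 = -0.5
x=8: ŷ = 2.9 + 1.5·8 = 14.9; e = 16.4 − 14.9 = 1.5
x=9: ŷ = 2.9 + 1.5·9 = 16.4; e = 17.4 − 16.4 = 1

1, 2, -2, -0.5, -2.5, -0.5, 1.5, 1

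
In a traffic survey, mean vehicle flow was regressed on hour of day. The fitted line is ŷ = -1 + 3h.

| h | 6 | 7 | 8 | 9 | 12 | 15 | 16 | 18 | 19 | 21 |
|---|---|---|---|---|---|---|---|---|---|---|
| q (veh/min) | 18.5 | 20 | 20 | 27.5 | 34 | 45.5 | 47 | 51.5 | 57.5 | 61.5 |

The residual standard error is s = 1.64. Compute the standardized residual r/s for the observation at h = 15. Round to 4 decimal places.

0.9146

ŷ = -1 + 3·15 = 44
r = 45.5 − 44 = 1.5
r/s = 1.5 / 1.64 = 0.9146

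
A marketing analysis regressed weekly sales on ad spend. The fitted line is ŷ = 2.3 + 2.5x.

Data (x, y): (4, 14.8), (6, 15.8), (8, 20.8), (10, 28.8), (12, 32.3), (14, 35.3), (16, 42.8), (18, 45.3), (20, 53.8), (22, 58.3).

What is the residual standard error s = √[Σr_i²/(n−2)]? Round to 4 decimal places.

s = 1.7500

x=4: ŷ = 2.3 + 2.5·4 = 12.3; r = 14.8 − 12.3 = 2.5
x=6: ŷ = 2.3 + 2.5·6 = 17.3; r = 15.8 − 17.3 = -1.5
x=8: ŷ = 2.3 + 2.5·8 = 22.3; r = 20.8 − 22.3 = -1.5
x=10: ŷ = 2.3 + 2.5·10 = 27.3; r = 28.8 − 27.3 = 1.5
x=12: ŷ = 2.3 + 2.5·12 = 32.3; r = 32.3 − 32.3 = 0
x=14: ŷ = 2.3 + 2.5·14 = 37.3; r = 35.3 − 37.3 = -2
x=16: ŷ = 2.3 + 2.5·16 = 42.3; r = 42.8 − 42.3 = 0.5
x=18: ŷ = 2.3 + 2.5·18 = 47.3; r = 45.3 − 47.3 = -2
x=20: ŷ = 2.3 + 2.5·20 = 52.3; r = 53.8 − 52.3 = 1.5
x=22: ŷ = 2.3 + 2.5·22 = 57.3; r = 58.3 − 57.3 = 1
SSE = 6.25 + 2.25 + 2.25 + 2.25 + 0 + 4 + 0.25 + 4 + 2.25 + 1 = 24.5
s = √(24.5/8) = √3.0625 ≈ 1.7500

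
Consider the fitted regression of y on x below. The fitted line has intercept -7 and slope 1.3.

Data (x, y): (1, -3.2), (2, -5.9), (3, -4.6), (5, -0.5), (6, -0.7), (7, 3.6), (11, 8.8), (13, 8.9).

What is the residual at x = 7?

ŷ = -7 + 1.3·7 = 2.1
e = 3.6 − 2.1 = 1.5

e = 1.5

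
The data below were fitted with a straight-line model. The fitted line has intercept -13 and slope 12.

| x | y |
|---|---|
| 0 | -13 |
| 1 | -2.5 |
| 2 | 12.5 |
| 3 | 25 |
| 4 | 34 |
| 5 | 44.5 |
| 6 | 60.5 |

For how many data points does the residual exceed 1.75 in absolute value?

x=0: ŷ = -13 + 12·0 = -13; r = -13 − (-13) = 0
x=1: ŷ = -13 + 12·1 = -1; r = -2.5 − (-1) = -1.5
x=2: ŷ = -13 + 12·2 = 11; r = 12.5 − 11 = 1.5
x=3: ŷ = -13 + 12·3 = 23; r = 25 − 23 = 2
x=4: ŷ = -13 + 12·4 = 35; r = 34 − 35 = -1
x=5: ŷ = -13 + 12·5 = 47; r = 44.5 − 47 = -2.5
x=6: ŷ = -13 + 12·6 = 59; r = 60.5 − 59 = 1.5
|r| > 1.75: x=3 (|r|=2), x=5 (|r|=2.5) → 2

2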